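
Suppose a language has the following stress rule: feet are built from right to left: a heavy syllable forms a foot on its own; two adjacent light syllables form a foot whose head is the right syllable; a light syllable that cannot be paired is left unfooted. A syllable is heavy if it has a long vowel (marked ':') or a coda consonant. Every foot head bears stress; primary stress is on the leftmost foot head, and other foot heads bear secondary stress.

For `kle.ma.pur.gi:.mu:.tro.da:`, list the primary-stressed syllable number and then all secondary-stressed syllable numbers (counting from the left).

primary 2, secondary 3, 4, 5, 7

Weights: 1 kle L, 2 ma L, 3 pur H, 4 gi: H, 5 mu: H, 6 tro L, 7 da: H.
Parse right to left (heavy = foot alone; LL = one foot; stranded L unfooted): (kle.ˈma) (ˈpur) (ˈgi:) (ˈmu:) tro (ˈda:).
Foot heads: 2, 3, 4, 5, 7.
Primary stress on the leftmost head = syllable 2.
Secondary stress on 3, 4, 5, 7: kle.ˈma.ˌpur.ˌgi:.ˌmu:.tro.ˌda:.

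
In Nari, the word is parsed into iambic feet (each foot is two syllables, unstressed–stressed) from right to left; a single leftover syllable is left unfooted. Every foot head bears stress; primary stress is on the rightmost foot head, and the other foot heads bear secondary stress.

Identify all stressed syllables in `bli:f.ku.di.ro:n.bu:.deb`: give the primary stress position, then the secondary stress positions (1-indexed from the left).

Parse right to left into iambic (σˈσ) feet: (bli:f.ˈku) (di.ˈro:n) (bu:.ˈdeb).
Foot heads (stressed positions): 2, 4, 6.
End Rule Rightmost: primary stress on the rightmost head = syllable 6.
Secondary stress on 2, 4: bli:f.ˌku.di.ˌro:n.bu:.ˈdeb.

primary 6, secondary 2, 4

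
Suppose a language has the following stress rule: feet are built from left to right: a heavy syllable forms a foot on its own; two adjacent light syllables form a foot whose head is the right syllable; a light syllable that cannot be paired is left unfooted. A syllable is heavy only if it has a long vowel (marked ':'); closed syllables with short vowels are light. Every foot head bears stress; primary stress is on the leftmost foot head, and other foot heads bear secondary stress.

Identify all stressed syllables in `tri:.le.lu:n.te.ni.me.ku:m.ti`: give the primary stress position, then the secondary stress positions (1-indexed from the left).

Weights: 1 tri: H, 2 le L, 3 lu:n H, 4 te L, 5 ni L, 6 me L, 7 ku:m H, 8 ti L.
Parse left to right (heavy = foot alone; LL = one foot; stranded L unfooted): (ˈtri:) le (ˈlu:n) (te.ˈni) me (ˈku:m) ti.
Foot heads: 1, 3, 5, 7.
Primary stress on the leftmost head = syllable 1.
Secondary stress on 3, 5, 7: ˈtri:.le.ˌlu:n.te.ˌni.me.ˌku:m.ti.

primary 1, secondary 3, 5, 7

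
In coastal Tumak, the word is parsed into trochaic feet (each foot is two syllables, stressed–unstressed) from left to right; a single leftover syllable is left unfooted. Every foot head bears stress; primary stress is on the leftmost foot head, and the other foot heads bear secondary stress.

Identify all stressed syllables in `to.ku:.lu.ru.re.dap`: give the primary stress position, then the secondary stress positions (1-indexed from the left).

primary 1, secondary 3, 5

Parse left to right into trochaic (ˈσσ) feet: (ˈto.ku:) (ˈlu.ru) (ˈre.dap).
Foot heads (stressed positions): 1, 3, 5.
End Rule Leftmost: primary stress on the leftmost head = syllable 1.
Secondary stress on 3, 5: ˈto.ku:.ˌlu.ru.ˌre.dap.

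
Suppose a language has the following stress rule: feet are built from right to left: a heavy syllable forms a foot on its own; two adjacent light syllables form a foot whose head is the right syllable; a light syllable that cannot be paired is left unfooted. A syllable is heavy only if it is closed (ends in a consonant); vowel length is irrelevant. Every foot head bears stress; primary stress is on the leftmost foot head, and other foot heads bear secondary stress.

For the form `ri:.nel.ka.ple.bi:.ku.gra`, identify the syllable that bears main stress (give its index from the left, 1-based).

2

Weights: 1 ri: L, 2 nel H, 3 ka L, 4 ple L, 5 bi: L, 6 ku L, 7 gra L.
Parse right to left (heavy = foot alone; LL = one foot; stranded L unfooted): ri: (ˈnel) ka (ple.ˈbi:) (ku.ˈgra).
Foot heads: 2, 5, 7.
Primary stress on the leftmost head = syllable 2.
Primary stress: syllable 2 → ri:.ˈnel.ka.ple.bi:.ku.gra.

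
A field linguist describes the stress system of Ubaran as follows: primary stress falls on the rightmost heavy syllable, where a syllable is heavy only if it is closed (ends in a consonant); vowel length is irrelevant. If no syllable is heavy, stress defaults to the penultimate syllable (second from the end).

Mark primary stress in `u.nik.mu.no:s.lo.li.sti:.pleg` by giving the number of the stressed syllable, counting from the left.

Weights: 1 u L, 2 nik H, 3 mu L, 4 no:s H, 5 lo L, 6 li L, 7 sti: L, 8 pleg H.
Heavy syllables in the domain: 2, 4, 8. The rightmost is syllable 8 (pleg).
Primary stress: syllable 8 → u.nik.mu.no:s.lo.li.sti:.ˈpleg.

8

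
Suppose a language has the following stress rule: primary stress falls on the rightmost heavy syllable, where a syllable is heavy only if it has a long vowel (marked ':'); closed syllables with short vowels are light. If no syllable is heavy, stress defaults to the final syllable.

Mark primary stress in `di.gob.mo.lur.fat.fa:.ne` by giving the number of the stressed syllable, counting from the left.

6

Weights: 1 di L, 2 gob L, 3 mo L, 4 lur L, 5 fat L, 6 fa: H, 7 ne L.
Heavy syllables in the domain: 6. The rightmost is syllable 6 (fa:).
Primary stress: syllable 6 → di.gob.mo.lur.fat.ˈfa:.ne.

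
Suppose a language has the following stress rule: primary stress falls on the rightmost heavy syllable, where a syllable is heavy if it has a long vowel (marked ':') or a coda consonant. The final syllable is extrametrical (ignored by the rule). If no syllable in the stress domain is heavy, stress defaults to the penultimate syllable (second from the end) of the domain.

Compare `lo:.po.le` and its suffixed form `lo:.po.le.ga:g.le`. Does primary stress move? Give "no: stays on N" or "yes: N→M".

yes: 1→4

Base `lo:.po.le` (3 syllables):
  The final syllable (3, le) is extrametrical; the stress domain is syllables 1–2.
  Weights: 1 lo: H, 2 po L.
  Heavy syllables in the domain: 1. The rightmost is syllable 1 (lo:).
  → primary stress on syllable 1.
Suffixed `lo:.po.le.ga:g.le` (5 syllables):
  The final syllable (5, le) is extrametrical; the stress domain is syllables 1–4.
  Weights: 1 lo: H, 2 po L, 3 le L, 4 ga:g H.
  Heavy syllables in the domain: 1, 4. The rightmost is syllable 4 (ga:g).
  → primary stress on syllable 4.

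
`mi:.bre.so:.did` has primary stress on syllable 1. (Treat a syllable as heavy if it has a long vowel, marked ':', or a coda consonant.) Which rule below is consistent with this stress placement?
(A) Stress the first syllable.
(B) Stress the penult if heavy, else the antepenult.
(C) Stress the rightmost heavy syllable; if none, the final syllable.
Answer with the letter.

A

Rule A → syllable 1 ✓.
Rule B → syllable 3 (observed: 1).
Rule C → syllable 4 (observed: 1).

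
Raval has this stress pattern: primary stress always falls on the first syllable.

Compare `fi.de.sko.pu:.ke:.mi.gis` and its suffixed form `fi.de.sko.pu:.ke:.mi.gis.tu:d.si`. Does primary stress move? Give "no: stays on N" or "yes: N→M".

no: stays on 1

Base `fi.de.sko.pu:.ke:.mi.gis` (7 syllables):
  The word has 7 syllables; the first syllable is syllable 1 (fi).
  → primary stress on syllable 1.
Suffixed `fi.de.sko.pu:.ke:.mi.gis.tu:d.si` (9 syllables):
  The word has 9 syllables; the first syllable is syllable 1 (fi).
  → primary stress on syllable 1.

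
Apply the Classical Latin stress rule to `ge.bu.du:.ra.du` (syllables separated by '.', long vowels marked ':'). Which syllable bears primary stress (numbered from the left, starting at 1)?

Classical Latin: stress the penult if heavy (long vowel or closed), else the antepenult.
Weights: 3 du: H, 4 ra L, 5 du L.
The penult (syllable 4, ra) is light, so stress falls on the antepenult (syllable 3, du:).
Stress on syllable 3: ge.bu.ˈdu:.ra.du.

3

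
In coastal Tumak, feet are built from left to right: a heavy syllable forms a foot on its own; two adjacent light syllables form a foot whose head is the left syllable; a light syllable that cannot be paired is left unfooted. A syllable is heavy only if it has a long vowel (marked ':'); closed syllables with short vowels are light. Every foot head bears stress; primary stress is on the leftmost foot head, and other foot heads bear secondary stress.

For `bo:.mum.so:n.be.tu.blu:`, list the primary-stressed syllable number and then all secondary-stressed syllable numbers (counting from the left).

Weights: 1 bo: H, 2 mum L, 3 so:n H, 4 be L, 5 tu L, 6 blu: H.
Parse left to right (heavy = foot alone; LL = one foot; stranded L unfooted): (ˈbo:) mum (ˈso:n) (ˈbe.tu) (ˈblu:).
Foot heads: 1, 3, 4, 6.
Primary stress on the leftmost head = syllable 1.
Secondary stress on 3, 4, 6: ˈbo:.mum.ˌso:n.ˌbe.tu.ˌblu:.

primary 1, secondary 3, 4, 6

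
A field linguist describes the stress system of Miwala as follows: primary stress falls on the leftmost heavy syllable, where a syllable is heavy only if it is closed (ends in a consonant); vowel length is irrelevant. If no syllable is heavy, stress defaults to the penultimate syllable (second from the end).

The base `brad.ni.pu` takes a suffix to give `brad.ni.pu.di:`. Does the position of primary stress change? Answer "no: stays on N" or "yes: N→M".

Base `brad.ni.pu` (3 syllables):
  Weights: 1 brad H, 2 ni L, 3 pu L.
  Heavy syllables in the domain: 1. The leftmost is syllable 1 (brad).
  → primary stress on syllable 1.
Suffixed `brad.ni.pu.di:` (4 syllables):
  Weights: 1 brad H, 2 ni L, 3 pu L, 4 di: L.
  Heavy syllables in the domain: 1. The leftmost is syllable 1 (brad).
  → primary stress on syllable 1.

no: stays on 1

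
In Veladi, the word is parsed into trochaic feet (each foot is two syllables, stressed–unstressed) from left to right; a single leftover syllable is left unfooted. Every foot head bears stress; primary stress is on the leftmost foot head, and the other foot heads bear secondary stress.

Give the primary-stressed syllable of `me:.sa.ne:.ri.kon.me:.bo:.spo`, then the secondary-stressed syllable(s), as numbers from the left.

Parse left to right into trochaic (ˈσσ) feet: (ˈme:.sa) (ˈne:.ri) (ˈkon.me:) (ˈbo:.spo).
Foot heads (stressed positions): 1, 3, 5, 7.
End Rule Leftmost: primary stress on the leftmost head = syllable 1.
Secondary stress on 3, 5, 7: ˈme:.sa.ˌne:.ri.ˌkon.me:.ˌbo:.spo.

primary 1, secondary 3, 5, 7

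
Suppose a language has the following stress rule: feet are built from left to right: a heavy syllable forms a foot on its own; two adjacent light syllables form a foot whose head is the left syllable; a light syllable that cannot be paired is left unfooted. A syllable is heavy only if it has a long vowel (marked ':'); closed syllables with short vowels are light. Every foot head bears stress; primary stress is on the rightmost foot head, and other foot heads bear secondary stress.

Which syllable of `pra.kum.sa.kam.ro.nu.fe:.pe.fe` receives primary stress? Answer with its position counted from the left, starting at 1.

Weights: 1 pra L, 2 kum L, 3 sa L, 4 kam L, 5 ro L, 6 nu L, 7 fe: H, 8 pe L, 9 fe L.
Parse left to right (heavy = foot alone; LL = one foot; stranded L unfooted): (ˈpra.kum) (ˈsa.kam) (ˈro.nu) (ˈfe:) (ˈpe.fe).
Foot heads: 1, 3, 5, 7, 8.
Primary stress on the rightmost head = syllable 8.
Primary stress: syllable 8 → pra.kum.sa.kam.ro.nu.fe:.ˈpe.fe.

8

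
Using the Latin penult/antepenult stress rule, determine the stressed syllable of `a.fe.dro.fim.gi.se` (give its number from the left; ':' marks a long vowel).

4

Classical Latin: stress the penult if heavy (long vowel or closed), else the antepenult.
Weights: 4 fim H, 5 gi L, 6 se L.
The penult (syllable 5, gi) is light, so stress falls on the antepenult (syllable 4, fim).
Stress on syllable 4: a.fe.dro.ˈfim.gi.se.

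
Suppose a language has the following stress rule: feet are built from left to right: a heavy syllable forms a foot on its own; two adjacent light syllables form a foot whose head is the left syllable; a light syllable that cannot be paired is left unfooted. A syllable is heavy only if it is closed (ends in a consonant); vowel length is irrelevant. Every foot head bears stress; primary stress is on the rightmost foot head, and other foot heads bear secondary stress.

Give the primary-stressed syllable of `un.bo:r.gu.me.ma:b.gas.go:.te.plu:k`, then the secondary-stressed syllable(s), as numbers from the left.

primary 9, secondary 1, 2, 3, 5, 6, 7

Weights: 1 un H, 2 bo:r H, 3 gu L, 4 me L, 5 ma:b H, 6 gas H, 7 go: L, 8 te L, 9 plu:k H.
Parse left to right (heavy = foot alone; LL = one foot; stranded L unfooted): (ˈun) (ˈbo:r) (ˈgu.me) (ˈma:b) (ˈgas) (ˈgo:.te) (ˈplu:k).
Foot heads: 1, 2, 3, 5, 6, 7, 9.
Primary stress on the rightmost head = syllable 9.
Secondary stress on 1, 2, 3, 5, 6, 7: ˌun.ˌbo:r.ˌgu.me.ˌma:b.ˌgas.ˌgo:.te.ˈplu:k.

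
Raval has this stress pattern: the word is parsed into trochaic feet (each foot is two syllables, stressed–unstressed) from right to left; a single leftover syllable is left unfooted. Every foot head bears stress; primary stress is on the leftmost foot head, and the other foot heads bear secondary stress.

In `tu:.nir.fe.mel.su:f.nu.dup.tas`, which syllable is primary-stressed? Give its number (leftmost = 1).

Parse right to left into trochaic (ˈσσ) feet: (ˈtu:.nir) (ˈfe.mel) (ˈsu:f.nu) (ˈdup.tas).
Foot heads (stressed positions): 1, 3, 5, 7.
End Rule Leftmost: primary stress on the leftmost head = syllable 1.
Primary stress: syllable 1 → ˈtu:.nir.fe.mel.su:f.nu.dup.tas.

1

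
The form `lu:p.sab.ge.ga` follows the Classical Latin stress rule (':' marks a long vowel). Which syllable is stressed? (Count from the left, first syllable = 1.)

Classical Latin: stress the penult if heavy (long vowel or closed), else the antepenult.
Weights: 2 sab H, 3 ge L, 4 ga L.
The penult (syllable 3, ge) is light, so stress falls on the antepenult (syllable 2, sab).
Stress on syllable 2: lu:p.ˈsab.ge.ga.

2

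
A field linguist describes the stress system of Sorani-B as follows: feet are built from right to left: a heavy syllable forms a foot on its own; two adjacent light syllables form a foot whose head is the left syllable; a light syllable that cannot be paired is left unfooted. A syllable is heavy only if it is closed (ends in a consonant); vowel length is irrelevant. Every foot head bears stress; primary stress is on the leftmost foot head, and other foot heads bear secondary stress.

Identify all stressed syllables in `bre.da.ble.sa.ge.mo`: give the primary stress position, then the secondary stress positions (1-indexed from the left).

Weights: 1 bre L, 2 da L, 3 ble L, 4 sa L, 5 ge L, 6 mo L.
Parse right to left (heavy = foot alone; LL = one foot; stranded L unfooted): (ˈbre.da) (ˈble.sa) (ˈge.mo).
Foot heads: 1, 3, 5.
Primary stress on the leftmost head = syllable 1.
Secondary stress on 3, 5: ˈbre.da.ˌble.sa.ˌge.mo.

primary 1, secondary 3, 5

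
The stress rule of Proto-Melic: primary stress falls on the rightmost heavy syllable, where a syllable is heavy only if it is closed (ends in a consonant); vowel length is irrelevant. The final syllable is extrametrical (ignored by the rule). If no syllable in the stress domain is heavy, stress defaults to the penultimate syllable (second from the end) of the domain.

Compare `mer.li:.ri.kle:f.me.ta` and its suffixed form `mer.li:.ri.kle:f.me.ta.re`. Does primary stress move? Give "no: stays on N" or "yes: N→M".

Base `mer.li:.ri.kle:f.me.ta` (6 syllables):
  The final syllable (6, ta) is extrametrical; the stress domain is syllables 1–5.
  Weights: 1 mer H, 2 li: L, 3 ri L, 4 kle:f H, 5 me L.
  Heavy syllables in the domain: 1, 4. The rightmost is syllable 4 (kle:f).
  → primary stress on syllable 4.
Suffixed `mer.li:.ri.kle:f.me.ta.re` (7 syllables):
  The final syllable (7, re) is extrametrical; the stress domain is syllables 1–6.
  Weights: 1 mer H, 2 li: L, 3 ri L, 4 kle:f H, 5 me L, 6 ta L.
  Heavy syllables in the domain: 1, 4. The rightmost is syllable 4 (kle:f).
  → primary stress on syllable 4.

no: stays on 4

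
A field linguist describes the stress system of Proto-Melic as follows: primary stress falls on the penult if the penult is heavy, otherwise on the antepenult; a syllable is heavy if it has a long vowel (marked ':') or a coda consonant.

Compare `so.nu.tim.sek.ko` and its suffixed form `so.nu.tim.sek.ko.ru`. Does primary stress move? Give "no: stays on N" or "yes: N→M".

Base `so.nu.tim.sek.ko` (5 syllables):
  Weights: 3 tim H, 4 sek H, 5 ko L.
  The penult (syllable 4, sek) is heavy, so it takes stress.
  → primary stress on syllable 4.
Suffixed `so.nu.tim.sek.ko.ru` (6 syllables):
  Weights: 4 sek H, 5 ko L, 6 ru L.
  The penult (syllable 5, ko) is light, so stress falls on the antepenult (syllable 4, sek).
  → primary stress on syllable 4.

no: stays on 4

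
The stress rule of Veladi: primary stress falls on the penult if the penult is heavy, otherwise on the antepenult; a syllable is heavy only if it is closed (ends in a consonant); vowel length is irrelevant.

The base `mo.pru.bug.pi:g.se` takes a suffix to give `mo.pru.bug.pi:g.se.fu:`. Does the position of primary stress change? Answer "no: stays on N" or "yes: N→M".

no: stays on 4

Base `mo.pru.bug.pi:g.se` (5 syllables):
  Weights: 3 bug H, 4 pi:g H, 5 se L.
  The penult (syllable 4, pi:g) is heavy, so it takes stress.
  → primary stress on syllable 4.
Suffixed `mo.pru.bug.pi:g.se.fu:` (6 syllables):
  Weights: 4 pi:g H, 5 se L, 6 fu: L.
  The penult (syllable 5, se) is light, so stress falls on the antepenult (syllable 4, pi:g).
  → primary stress on syllable 4.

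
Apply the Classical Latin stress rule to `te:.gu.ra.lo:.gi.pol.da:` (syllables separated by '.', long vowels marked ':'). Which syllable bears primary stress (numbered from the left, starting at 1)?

6

Classical Latin: stress the penult if heavy (long vowel or closed), else the antepenult.
Weights: 5 gi L, 6 pol H, 7 da: H.
The penult (syllable 6, pol) is heavy, so it takes stress.
Stress on syllable 6: te:.gu.ra.lo:.gi.ˈpol.da:.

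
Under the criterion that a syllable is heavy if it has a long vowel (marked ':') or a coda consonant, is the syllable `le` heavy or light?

light

`le`: short vowel, open (no coda). Short vowel, open → light.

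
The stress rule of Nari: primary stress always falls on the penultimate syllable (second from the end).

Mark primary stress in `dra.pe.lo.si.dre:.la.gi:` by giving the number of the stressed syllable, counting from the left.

The word has 7 syllables; the penultimate syllable (second from the end) is syllable 6 (la).
Primary stress: syllable 6 → dra.pe.lo.si.dre:.ˈla.gi:.

6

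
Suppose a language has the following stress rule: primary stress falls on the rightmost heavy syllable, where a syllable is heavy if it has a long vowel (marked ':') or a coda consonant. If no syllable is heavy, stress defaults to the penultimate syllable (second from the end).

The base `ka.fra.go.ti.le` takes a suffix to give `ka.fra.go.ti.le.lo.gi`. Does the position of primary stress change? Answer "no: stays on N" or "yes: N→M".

Base `ka.fra.go.ti.le` (5 syllables):
  Weights: 1 ka L, 2 fra L, 3 go L, 4 ti L, 5 le L.
  No heavy syllable in the domain; default to the penultimate syllable (second from the end) = syllable 4.
  → primary stress on syllable 4.
Suffixed `ka.fra.go.ti.le.lo.gi` (7 syllables):
  Weights: 1 ka L, 2 fra L, 3 go L, 4 ti L, 5 le L, 6 lo L, 7 gi L.
  No heavy syllable in the domain; default to the penultimate syllable (second from the end) = syllable 6.
  → primary stress on syllable 6.

yes: 4→6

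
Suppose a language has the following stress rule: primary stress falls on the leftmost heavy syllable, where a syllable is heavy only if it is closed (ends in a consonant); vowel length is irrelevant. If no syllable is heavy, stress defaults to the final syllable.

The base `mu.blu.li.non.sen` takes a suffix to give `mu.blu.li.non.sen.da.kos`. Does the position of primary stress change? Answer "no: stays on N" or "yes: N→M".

Base `mu.blu.li.non.sen` (5 syllables):
  Weights: 1 mu L, 2 blu L, 3 li L, 4 non H, 5 sen H.
  Heavy syllables in the domain: 4, 5. The leftmost is syllable 4 (non).
  → primary stress on syllable 4.
Suffixed `mu.blu.li.non.sen.da.kos` (7 syllables):
  Weights: 1 mu L, 2 blu L, 3 li L, 4 non H, 5 sen H, 6 da L, 7 kos H.
  Heavy syllables in the domain: 4, 5, 7. The leftmost is syllable 4 (non).
  → primary stress on syllable 4.

no: stays on 4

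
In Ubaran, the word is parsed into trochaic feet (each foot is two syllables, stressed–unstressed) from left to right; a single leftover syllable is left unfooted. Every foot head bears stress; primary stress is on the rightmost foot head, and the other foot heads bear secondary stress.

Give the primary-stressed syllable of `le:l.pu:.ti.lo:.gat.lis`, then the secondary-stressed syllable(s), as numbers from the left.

primary 5, secondary 1, 3

Parse left to right into trochaic (ˈσσ) feet: (ˈle:l.pu:) (ˈti.lo:) (ˈgat.lis).
Foot heads (stressed positions): 1, 3, 5.
End Rule Rightmost: primary stress on the rightmost head = syllable 5.
Secondary stress on 1, 3: ˌle:l.pu:.ˌti.lo:.ˈgat.lis.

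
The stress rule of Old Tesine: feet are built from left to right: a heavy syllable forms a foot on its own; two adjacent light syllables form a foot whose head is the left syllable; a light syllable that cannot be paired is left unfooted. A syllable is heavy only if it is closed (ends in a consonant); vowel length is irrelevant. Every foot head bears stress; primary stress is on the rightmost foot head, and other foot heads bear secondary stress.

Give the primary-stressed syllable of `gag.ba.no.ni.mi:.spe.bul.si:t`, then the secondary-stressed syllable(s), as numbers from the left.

Weights: 1 gag H, 2 ba L, 3 no L, 4 ni L, 5 mi: L, 6 spe L, 7 bul H, 8 si:t H.
Parse left to right (heavy = foot alone; LL = one foot; stranded L unfooted): (ˈgag) (ˈba.no) (ˈni.mi:) spe (ˈbul) (ˈsi:t).
Foot heads: 1, 2, 4, 7, 8.
Primary stress on the rightmost head = syllable 8.
Secondary stress on 1, 2, 4, 7: ˌgag.ˌba.no.ˌni.mi:.spe.ˌbul.ˈsi:t.

primary 8, secondary 1, 2, 4, 7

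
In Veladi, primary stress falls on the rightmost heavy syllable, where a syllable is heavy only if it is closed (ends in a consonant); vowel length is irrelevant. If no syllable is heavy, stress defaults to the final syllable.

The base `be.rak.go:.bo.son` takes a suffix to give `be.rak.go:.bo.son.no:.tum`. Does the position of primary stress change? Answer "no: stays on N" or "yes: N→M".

yes: 5→7

Base `be.rak.go:.bo.son` (5 syllables):
  Weights: 1 be L, 2 rak H, 3 go: L, 4 bo L, 5 son H.
  Heavy syllables in the domain: 2, 5. The rightmost is syllable 5 (son).
  → primary stress on syllable 5.
Suffixed `be.rak.go:.bo.son.no:.tum` (7 syllables):
  Weights: 1 be L, 2 rak H, 3 go: L, 4 bo L, 5 son H, 6 no: L, 7 tum H.
  Heavy syllables in the domain: 2, 5, 7. The rightmost is syllable 7 (tum).
  → primary stress on syllable 7.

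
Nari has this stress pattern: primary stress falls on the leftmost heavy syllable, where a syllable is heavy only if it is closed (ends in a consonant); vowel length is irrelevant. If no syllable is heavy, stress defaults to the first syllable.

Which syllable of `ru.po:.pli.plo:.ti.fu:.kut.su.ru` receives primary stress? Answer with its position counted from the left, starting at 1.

Weights: 1 ru L, 2 po: L, 3 pli L, 4 plo: L, 5 ti L, 6 fu: L, 7 kut H, 8 su L, 9 ru L.
Heavy syllables in the domain: 7. The leftmost is syllable 7 (kut).
Primary stress: syllable 7 → ru.po:.pli.plo:.ti.fu:.ˈkut.su.ru.

7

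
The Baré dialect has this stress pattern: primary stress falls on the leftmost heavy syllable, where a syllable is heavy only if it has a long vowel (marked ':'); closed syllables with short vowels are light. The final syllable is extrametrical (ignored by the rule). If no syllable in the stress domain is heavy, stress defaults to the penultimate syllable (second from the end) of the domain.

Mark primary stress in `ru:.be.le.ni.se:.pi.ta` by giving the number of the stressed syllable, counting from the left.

The final syllable (7, ta) is extrametrical; the stress domain is syllables 1–6.
Weights: 1 ru: H, 2 be L, 3 le L, 4 ni L, 5 se: H, 6 pi L.
Heavy syllables in the domain: 1, 5. The leftmost is syllable 1 (ru:).
Primary stress: syllable 1 → ˈru:.be.le.ni.se:.pi.ta.

1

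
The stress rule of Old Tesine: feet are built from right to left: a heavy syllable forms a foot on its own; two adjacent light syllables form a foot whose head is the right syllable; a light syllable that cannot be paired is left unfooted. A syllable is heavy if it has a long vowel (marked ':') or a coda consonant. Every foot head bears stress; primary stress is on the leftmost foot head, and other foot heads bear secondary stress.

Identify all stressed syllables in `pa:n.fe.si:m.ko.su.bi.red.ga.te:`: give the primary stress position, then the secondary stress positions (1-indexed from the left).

Weights: 1 pa:n H, 2 fe L, 3 si:m H, 4 ko L, 5 su L, 6 bi L, 7 red H, 8 ga L, 9 te: H.
Parse right to left (heavy = foot alone; LL = one foot; stranded L unfooted): (ˈpa:n) fe (ˈsi:m) ko (su.ˈbi) (ˈred) ga (ˈte:).
Foot heads: 1, 3, 6, 7, 9.
Primary stress on the leftmost head = syllable 1.
Secondary stress on 3, 6, 7, 9: ˈpa:n.fe.ˌsi:m.ko.su.ˌbi.ˌred.ga.ˌte:.

primary 1, secondary 3, 6, 7, 9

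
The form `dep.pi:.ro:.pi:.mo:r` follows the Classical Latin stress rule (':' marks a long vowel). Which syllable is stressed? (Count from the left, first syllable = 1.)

4

Classical Latin: stress the penult if heavy (long vowel or closed), else the antepenult.
Weights: 3 ro: H, 4 pi: H, 5 mo:r H.
The penult (syllable 4, pi:) is heavy, so it takes stress.
Stress on syllable 4: dep.pi:.ro:.ˈpi:.mo:r.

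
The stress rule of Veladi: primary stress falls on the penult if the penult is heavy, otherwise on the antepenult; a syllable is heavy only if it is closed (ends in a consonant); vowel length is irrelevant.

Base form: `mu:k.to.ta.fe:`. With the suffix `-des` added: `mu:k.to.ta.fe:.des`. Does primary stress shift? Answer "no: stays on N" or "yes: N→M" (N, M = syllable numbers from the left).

yes: 2→3

Base `mu:k.to.ta.fe:` (4 syllables):
  Weights: 2 to L, 3 ta L, 4 fe: L.
  The penult (syllable 3, ta) is light, so stress falls on the antepenult (syllable 2, to).
  → primary stress on syllable 2.
Suffixed `mu:k.to.ta.fe:.des` (5 syllables):
  Weights: 3 ta L, 4 fe: L, 5 des H.
  The penult (syllable 4, fe:) is light, so stress falls on the antepenult (syllable 3, ta).
  → primary stress on syllable 3.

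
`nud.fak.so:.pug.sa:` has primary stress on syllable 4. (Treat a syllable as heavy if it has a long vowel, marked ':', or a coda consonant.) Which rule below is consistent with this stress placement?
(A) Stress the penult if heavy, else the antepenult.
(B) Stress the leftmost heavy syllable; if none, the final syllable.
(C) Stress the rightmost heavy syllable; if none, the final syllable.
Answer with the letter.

Rule A → syllable 4 ✓.
Rule B → syllable 1 (observed: 4).
Rule C → syllable 5 (observed: 4).

A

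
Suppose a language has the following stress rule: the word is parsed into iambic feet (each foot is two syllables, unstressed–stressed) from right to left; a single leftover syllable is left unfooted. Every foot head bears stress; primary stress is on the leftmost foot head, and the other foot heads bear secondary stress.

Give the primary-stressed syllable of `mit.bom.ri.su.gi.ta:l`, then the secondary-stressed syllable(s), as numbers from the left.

Parse right to left into iambic (σˈσ) feet: (mit.ˈbom) (ri.ˈsu) (gi.ˈta:l).
Foot heads (stressed positions): 2, 4, 6.
End Rule Leftmost: primary stress on the leftmost head = syllable 2.
Secondary stress on 4, 6: mit.ˈbom.ri.ˌsu.gi.ˌta:l.

primary 2, secondary 4, 6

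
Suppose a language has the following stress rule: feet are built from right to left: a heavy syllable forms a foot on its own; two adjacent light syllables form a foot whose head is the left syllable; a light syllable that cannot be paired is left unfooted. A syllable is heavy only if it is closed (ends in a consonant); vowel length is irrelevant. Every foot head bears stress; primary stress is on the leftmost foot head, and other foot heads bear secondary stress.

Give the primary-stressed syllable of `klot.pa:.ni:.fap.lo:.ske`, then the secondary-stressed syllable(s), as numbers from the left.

Weights: 1 klot H, 2 pa: L, 3 ni: L, 4 fap H, 5 lo: L, 6 ske L.
Parse right to left (heavy = foot alone; LL = one foot; stranded L unfooted): (ˈklot) (ˈpa:.ni:) (ˈfap) (ˈlo:.ske).
Foot heads: 1, 2, 4, 5.
Primary stress on the leftmost head = syllable 1.
Secondary stress on 2, 4, 5: ˈklot.ˌpa:.ni:.ˌfap.ˌlo:.ske.

primary 1, secondary 2, 4, 5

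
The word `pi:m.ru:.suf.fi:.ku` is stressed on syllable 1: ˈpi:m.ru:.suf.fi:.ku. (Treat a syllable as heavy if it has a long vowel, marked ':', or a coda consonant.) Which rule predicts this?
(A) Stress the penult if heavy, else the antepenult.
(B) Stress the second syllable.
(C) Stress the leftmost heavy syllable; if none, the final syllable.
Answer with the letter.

Rule A → syllable 4 (observed: 1).
Rule B → syllable 2 (observed: 1).
Rule C → syllable 1 ✓.

C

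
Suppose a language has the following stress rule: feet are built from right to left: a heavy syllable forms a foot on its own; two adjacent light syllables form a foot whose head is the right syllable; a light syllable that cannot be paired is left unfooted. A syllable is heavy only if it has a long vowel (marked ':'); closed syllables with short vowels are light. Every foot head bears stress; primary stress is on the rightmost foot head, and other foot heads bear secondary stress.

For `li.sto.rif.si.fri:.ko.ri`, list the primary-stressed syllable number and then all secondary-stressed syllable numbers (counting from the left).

Weights: 1 li L, 2 sto L, 3 rif L, 4 si L, 5 fri: H, 6 ko L, 7 ri L.
Parse right to left (heavy = foot alone; LL = one foot; stranded L unfooted): (li.ˈsto) (rif.ˈsi) (ˈfri:) (ko.ˈri).
Foot heads: 2, 4, 5, 7.
Primary stress on the rightmost head = syllable 7.
Secondary stress on 2, 4, 5: li.ˌsto.rif.ˌsi.ˌfri:.ko.ˈri.

primary 7, secondary 2, 4, 5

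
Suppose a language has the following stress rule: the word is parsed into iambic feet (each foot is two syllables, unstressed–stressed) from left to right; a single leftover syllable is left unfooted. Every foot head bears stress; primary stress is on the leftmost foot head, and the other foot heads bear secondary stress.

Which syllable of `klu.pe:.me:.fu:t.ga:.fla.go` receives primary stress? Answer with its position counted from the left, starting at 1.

Parse left to right into iambic (σˈσ) feet: (klu.ˈpe:) (me:.ˈfu:t) (ga:.ˈfla) go. Syllable 7 is left unfooted.
Foot heads (stressed positions): 2, 4, 6.
End Rule Leftmost: primary stress on the leftmost head = syllable 2.
Primary stress: syllable 2 → klu.ˈpe:.me:.fu:t.ga:.fla.go.

2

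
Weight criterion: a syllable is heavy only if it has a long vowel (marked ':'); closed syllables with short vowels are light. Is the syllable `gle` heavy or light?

light

`gle`: short vowel, open (no coda). Short vowel → light.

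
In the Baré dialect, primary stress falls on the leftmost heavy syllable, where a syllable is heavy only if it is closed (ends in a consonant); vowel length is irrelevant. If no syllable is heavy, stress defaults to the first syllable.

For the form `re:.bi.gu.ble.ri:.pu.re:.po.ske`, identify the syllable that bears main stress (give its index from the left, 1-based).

Weights: 1 re: L, 2 bi L, 3 gu L, 4 ble L, 5 ri: L, 6 pu L, 7 re: L, 8 po L, 9 ske L.
No heavy syllable in the domain; default to the first syllable = syllable 1.
Primary stress: syllable 1 → ˈre:.bi.gu.ble.ri:.pu.re:.po.ske.

1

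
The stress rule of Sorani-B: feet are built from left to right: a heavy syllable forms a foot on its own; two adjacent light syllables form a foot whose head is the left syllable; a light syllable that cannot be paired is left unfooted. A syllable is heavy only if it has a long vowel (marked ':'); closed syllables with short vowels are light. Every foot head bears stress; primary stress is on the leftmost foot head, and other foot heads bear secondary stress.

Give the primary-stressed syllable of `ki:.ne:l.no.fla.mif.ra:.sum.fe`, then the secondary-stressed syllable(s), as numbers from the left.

Weights: 1 ki: H, 2 ne:l H, 3 no L, 4 fla L, 5 mif L, 6 ra: H, 7 sum L, 8 fe L.
Parse left to right (heavy = foot alone; LL = one foot; stranded L unfooted): (ˈki:) (ˈne:l) (ˈno.fla) mif (ˈra:) (ˈsum.fe).
Foot heads: 1, 2, 3, 6, 7.
Primary stress on the leftmost head = syllable 1.
Secondary stress on 2, 3, 6, 7: ˈki:.ˌne:l.ˌno.fla.mif.ˌra:.ˌsum.fe.

primary 1, secondary 2, 3, 6, 7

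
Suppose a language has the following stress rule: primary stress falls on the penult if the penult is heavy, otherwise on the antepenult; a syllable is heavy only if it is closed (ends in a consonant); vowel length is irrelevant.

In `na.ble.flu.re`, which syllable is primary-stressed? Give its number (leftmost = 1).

Weights: 2 ble L, 3 flu L, 4 re L.
The penult (syllable 3, flu) is light, so stress falls on the antepenult (syllable 2, ble).
Primary stress: syllable 2 → na.ˈble.flu.re.

2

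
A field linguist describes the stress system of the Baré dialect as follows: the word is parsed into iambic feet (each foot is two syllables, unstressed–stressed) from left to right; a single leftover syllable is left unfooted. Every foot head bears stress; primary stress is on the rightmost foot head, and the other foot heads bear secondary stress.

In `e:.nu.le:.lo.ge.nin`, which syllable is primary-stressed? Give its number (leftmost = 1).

Parse left to right into iambic (σˈσ) feet: (e:.ˈnu) (le:.ˈlo) (ge.ˈnin).
Foot heads (stressed positions): 2, 4, 6.
End Rule Rightmost: primary stress on the rightmost head = syllable 6.
Primary stress: syllable 6 → e:.nu.le:.lo.ge.ˈnin.

6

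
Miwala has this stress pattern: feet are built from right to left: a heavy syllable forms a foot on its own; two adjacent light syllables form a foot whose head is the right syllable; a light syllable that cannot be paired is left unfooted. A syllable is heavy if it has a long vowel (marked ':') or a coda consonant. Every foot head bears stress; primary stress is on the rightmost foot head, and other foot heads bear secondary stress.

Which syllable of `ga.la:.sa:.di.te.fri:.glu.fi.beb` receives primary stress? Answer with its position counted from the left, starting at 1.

9

Weights: 1 ga L, 2 la: H, 3 sa: H, 4 di L, 5 te L, 6 fri: H, 7 glu L, 8 fi L, 9 beb H.
Parse right to left (heavy = foot alone; LL = one foot; stranded L unfooted): ga (ˈla:) (ˈsa:) (di.ˈte) (ˈfri:) (glu.ˈfi) (ˈbeb).
Foot heads: 2, 3, 5, 6, 8, 9.
Primary stress on the rightmost head = syllable 9.
Primary stress: syllable 9 → ga.la:.sa:.di.te.fri:.glu.fi.ˈbeb.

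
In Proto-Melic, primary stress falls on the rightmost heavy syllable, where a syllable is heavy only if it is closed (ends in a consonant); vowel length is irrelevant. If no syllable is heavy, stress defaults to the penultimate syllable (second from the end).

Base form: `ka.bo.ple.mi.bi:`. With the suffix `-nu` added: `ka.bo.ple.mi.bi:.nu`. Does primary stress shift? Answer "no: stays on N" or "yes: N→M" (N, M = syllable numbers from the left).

Base `ka.bo.ple.mi.bi:` (5 syllables):
  Weights: 1 ka L, 2 bo L, 3 ple L, 4 mi L, 5 bi: L.
  No heavy syllable in the domain; default to the penultimate syllable (second from the end) = syllable 4.
  → primary stress on syllable 4.
Suffixed `ka.bo.ple.mi.bi:.nu` (6 syllables):
  Weights: 1 ka L, 2 bo L, 3 ple L, 4 mi L, 5 bi: L, 6 nu L.
  No heavy syllable in the domain; default to the penultimate syllable (second from the end) = syllable 5.
  → primary stress on syllable 5.

yes: 4→5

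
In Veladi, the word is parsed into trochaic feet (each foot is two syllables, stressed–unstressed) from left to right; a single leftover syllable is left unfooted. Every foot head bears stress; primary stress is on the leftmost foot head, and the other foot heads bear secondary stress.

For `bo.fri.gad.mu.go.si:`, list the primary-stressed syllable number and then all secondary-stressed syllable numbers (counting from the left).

Parse left to right into trochaic (ˈσσ) feet: (ˈbo.fri) (ˈgad.mu) (ˈgo.si:).
Foot heads (stressed positions): 1, 3, 5.
End Rule Leftmost: primary stress on the leftmost head = syllable 1.
Secondary stress on 3, 5: ˈbo.fri.ˌgad.mu.ˌgo.si:.

primary 1, secondary 3, 5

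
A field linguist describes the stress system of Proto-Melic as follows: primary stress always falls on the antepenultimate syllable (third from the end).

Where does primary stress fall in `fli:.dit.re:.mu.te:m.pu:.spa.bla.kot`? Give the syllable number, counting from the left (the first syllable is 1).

The word has 9 syllables; the antepenultimate syllable (third from the end) is syllable 7 (spa).
Primary stress: syllable 7 → fli:.dit.re:.mu.te:m.pu:.ˈspa.bla.kot.

7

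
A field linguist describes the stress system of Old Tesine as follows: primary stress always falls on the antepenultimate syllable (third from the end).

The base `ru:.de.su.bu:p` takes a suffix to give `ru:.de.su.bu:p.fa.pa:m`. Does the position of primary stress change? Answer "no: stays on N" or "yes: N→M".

yes: 2→4

Base `ru:.de.su.bu:p` (4 syllables):
  The word has 4 syllables; the antepenultimate syllable (third from the end) is syllable 2 (de).
  → primary stress on syllable 2.
Suffixed `ru:.de.su.bu:p.fa.pa:m` (6 syllables):
  The word has 6 syllables; the antepenultimate syllable (third from the end) is syllable 4 (bu:p).
  → primary stress on syllable 4.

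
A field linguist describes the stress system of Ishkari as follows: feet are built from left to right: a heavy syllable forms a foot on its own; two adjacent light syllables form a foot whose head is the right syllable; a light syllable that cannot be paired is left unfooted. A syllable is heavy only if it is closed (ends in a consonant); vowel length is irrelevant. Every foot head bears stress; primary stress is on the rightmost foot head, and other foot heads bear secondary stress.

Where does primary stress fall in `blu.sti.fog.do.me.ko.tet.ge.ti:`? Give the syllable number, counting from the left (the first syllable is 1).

Weights: 1 blu L, 2 sti L, 3 fog H, 4 do L, 5 me L, 6 ko L, 7 tet H, 8 ge L, 9 ti: L.
Parse left to right (heavy = foot alone; LL = one foot; stranded L unfooted): (blu.ˈsti) (ˈfog) (do.ˈme) ko (ˈtet) (ge.ˈti:).
Foot heads: 2, 3, 5, 7, 9.
Primary stress on the rightmost head = syllable 9.
Primary stress: syllable 9 → blu.sti.fog.do.me.ko.tet.ge.ˈti:.

9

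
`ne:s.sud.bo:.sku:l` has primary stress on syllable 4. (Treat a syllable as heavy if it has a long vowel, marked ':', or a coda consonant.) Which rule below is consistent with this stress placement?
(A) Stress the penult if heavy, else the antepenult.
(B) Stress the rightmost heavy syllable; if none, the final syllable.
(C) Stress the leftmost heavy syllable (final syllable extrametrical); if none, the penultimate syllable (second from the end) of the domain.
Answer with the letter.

B

Rule A → syllable 3 (observed: 4).
Rule B → syllable 4 ✓.
Rule C → syllable 1 (observed: 4).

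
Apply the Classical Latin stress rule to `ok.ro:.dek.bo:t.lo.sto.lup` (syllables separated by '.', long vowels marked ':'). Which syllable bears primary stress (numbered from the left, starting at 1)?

5

Classical Latin: stress the penult if heavy (long vowel or closed), else the antepenult.
Weights: 5 lo L, 6 sto L, 7 lup H.
The penult (syllable 6, sto) is light, so stress falls on the antepenult (syllable 5, lo).
Stress on syllable 5: ok.ro:.dek.bo:t.ˈlo.sto.lup.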